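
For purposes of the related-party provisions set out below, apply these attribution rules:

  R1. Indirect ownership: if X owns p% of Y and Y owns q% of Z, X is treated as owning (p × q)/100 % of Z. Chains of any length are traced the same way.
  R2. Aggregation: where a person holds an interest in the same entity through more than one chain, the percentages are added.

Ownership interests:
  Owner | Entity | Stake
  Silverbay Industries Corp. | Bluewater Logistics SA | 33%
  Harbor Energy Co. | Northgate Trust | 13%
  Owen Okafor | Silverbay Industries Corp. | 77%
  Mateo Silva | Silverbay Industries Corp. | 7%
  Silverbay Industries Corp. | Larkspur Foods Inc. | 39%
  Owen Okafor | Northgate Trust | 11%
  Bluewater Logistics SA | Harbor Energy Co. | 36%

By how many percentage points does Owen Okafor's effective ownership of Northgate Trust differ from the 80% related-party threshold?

67.810812

Chain via Silverbay Industries Corp. → Bluewater Logistics SA → Harbor Energy Co. (R1): 77% × 33% × 36% × 13% = 1.189188% of Northgate Trust.
Direct interest in Northgate Trust: 11%.
Aggregating (R2): 1.189188% + 11% = 12.189188%.
12.189188% falls short of the 80% threshold by 67.810812 percentage points.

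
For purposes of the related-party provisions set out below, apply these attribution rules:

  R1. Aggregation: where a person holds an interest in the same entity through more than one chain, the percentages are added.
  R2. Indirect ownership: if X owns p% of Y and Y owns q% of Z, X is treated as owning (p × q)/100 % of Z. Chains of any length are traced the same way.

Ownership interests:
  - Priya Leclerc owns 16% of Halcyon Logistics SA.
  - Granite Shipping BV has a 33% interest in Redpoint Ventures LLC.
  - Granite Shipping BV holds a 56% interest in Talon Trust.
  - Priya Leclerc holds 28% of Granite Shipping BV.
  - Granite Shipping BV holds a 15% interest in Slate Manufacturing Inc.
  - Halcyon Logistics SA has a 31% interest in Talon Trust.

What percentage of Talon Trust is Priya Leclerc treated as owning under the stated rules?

20.64%

Chain via Halcyon Logistics SA (R2): 16% × 31% = 4.96% of Talon Trust.
Chain via Granite Shipping BV (R2): 28% × 56% = 15.68% of Talon Trust.
Aggregating (R1): 4.96% + 15.68% = 20.64%.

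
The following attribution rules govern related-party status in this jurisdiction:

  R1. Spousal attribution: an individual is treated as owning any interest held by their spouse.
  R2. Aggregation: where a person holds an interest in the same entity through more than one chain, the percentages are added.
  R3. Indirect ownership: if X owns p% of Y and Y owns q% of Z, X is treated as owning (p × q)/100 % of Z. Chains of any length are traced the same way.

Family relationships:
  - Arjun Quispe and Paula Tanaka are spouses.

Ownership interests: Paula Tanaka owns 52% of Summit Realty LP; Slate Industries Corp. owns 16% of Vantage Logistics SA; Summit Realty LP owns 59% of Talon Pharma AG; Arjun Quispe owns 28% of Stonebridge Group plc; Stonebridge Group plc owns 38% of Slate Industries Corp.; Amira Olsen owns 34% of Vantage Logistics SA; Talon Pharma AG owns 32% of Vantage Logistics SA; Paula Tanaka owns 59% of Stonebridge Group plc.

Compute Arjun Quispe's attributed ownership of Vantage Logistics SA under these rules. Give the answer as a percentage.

By spousal attribution (R1), Arjun Quispe is treated as also owning Paula Tanaka's interest in Stonebridge Group plc, giving 28% + 59% = 87%.
By spousal attribution (R1), Arjun Quispe is treated as owning Paula Tanaka's 52% interest in Summit Realty LP.
Chain via Stonebridge Group plc → Slate Industries Corp. (R3): 87% × 38% × 16% = 5.2896% of Vantage Logistics SA.
Chain via Summit Realty LP → Talon Pharma AG (R3): 52% × 59% × 32% = 9.8176% of Vantage Logistics SA.
Aggregating (R2): 5.2896% + 9.8176% = 15.1072%.

15.1072%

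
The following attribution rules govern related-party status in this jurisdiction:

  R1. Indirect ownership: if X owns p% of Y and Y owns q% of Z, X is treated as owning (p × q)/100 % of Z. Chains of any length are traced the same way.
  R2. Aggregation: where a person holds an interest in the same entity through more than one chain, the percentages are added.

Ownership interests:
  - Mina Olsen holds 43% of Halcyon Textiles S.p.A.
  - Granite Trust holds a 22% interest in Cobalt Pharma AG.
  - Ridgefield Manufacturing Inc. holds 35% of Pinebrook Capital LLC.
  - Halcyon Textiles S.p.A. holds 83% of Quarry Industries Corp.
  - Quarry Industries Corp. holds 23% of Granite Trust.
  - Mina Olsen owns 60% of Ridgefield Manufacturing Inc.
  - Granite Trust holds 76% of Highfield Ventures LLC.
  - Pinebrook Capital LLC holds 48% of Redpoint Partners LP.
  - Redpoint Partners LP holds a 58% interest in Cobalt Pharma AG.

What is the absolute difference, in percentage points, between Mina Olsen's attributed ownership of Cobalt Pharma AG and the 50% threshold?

Chain via Ridgefield Manufacturing Inc. → Pinebrook Capital LLC → Redpoint Partners LP (R1): 60% × 35% × 48% × 58% = 5.8464% of Cobalt Pharma AG.
Chain via Halcyon Textiles S.p.A. → Quarry Industries Corp. → Granite Trust (R1): 43% × 83% × 23% × 22% = 1.805914% of Cobalt Pharma AG.
Aggregating (R2): 5.8464% + 1.805914% = 7.652314%.
7.652314% falls short of the 50% threshold by 42.347686 percentage points.

42.347686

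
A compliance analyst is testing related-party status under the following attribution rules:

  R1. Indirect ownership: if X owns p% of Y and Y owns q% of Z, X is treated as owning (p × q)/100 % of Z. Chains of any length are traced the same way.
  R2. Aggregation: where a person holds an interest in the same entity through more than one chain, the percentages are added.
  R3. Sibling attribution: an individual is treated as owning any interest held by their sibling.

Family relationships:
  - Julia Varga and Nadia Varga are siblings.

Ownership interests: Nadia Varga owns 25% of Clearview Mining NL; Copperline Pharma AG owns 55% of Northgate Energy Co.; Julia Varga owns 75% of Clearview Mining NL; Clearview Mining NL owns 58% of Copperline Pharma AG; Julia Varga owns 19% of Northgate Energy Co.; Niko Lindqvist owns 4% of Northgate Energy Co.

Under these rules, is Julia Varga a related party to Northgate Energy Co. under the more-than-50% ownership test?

Yes

By sibling attribution (R3), Julia Varga is treated as also owning Nadia Varga's interest in Clearview Mining NL, giving 75% + 25% = 100%.
Chain via Clearview Mining NL → Copperline Pharma AG (R1): 100% × 58% × 55% = 31.9% of Northgate Energy Co.
Direct interest in Northgate Energy Co: 19%.
Aggregating (R2): 31.9% + 19% = 50.9%.
50.9% exceeds the 50% threshold, so Julia is a related party to Northgate Energy Co.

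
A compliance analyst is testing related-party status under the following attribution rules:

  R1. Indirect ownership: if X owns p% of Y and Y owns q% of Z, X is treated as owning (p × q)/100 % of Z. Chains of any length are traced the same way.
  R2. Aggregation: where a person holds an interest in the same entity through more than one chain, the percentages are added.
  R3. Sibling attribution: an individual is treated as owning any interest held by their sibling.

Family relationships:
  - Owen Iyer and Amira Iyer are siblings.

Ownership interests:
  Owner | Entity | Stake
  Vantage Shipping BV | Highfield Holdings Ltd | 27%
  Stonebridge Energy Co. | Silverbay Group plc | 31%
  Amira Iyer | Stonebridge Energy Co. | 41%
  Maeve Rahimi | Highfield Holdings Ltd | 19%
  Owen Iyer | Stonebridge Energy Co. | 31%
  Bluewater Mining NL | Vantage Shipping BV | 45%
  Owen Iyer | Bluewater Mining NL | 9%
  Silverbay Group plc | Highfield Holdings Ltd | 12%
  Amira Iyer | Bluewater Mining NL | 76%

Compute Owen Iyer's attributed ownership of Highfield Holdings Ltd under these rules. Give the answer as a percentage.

By sibling attribution (R3), Owen Iyer is treated as also owning Amira Iyer's interest in Bluewater Mining NL, giving 9% + 76% = 85%.
By sibling attribution (R3), Owen Iyer is treated as also owning Amira Iyer's interest in Stonebridge Energy Co, giving 31% + 41% = 72%.
Chain via Bluewater Mining NL → Vantage Shipping BV (R1): 85% × 45% × 27% = 10.3275% of Highfield Holdings Ltd.
Chain via Stonebridge Energy Co. → Silverbay Group plc (R1): 72% × 31% × 12% = 2.6784% of Highfield Holdings Ltd.
Aggregating (R2): 10.3275% + 2.6784% = 13.0059%.

13.0059%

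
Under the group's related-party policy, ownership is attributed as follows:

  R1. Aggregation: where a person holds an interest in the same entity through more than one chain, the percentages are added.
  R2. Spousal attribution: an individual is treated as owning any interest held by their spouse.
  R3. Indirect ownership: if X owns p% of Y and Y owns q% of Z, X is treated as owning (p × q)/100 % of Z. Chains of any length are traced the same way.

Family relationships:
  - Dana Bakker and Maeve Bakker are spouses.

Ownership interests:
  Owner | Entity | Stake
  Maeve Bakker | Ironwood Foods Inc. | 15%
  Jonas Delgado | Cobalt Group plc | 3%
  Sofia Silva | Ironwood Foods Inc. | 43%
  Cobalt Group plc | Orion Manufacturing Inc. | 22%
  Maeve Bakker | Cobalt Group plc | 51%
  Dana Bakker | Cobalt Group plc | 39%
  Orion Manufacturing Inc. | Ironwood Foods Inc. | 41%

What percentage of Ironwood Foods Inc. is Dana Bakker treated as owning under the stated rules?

23.118%

By spousal attribution (R2), Dana Bakker is treated as also owning Maeve Bakker's interest in Cobalt Group plc, giving 39% + 51% = 90%.
By spousal attribution (R2), Dana Bakker is treated as owning Maeve Bakker's 15% interest in Ironwood Foods Inc.
Chain via Cobalt Group plc → Orion Manufacturing Inc. (R3): 90% × 22% × 41% = 8.118% of Ironwood Foods Inc.
Direct interest in Ironwood Foods Inc: 15%.
Aggregating (R1): 8.118% + 15% = 23.118%.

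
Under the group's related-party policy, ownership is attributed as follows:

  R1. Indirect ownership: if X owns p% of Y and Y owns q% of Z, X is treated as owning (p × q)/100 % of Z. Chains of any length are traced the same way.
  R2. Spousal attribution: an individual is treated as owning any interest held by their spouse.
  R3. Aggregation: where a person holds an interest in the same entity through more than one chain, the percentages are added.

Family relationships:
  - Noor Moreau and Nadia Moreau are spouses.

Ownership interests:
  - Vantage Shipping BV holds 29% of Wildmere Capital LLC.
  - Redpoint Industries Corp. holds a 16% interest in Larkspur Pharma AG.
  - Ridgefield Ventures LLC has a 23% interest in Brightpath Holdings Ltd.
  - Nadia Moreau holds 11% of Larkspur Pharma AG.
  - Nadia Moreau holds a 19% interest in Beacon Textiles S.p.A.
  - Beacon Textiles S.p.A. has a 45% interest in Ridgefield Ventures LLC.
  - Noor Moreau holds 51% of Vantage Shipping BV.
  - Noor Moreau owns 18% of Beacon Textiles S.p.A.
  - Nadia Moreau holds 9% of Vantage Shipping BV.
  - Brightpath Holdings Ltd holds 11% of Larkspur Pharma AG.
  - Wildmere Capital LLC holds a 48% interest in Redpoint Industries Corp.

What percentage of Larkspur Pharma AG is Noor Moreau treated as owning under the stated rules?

12.757565%

By spousal attribution (R2), Noor Moreau is treated as also owning Nadia Moreau's interest in Vantage Shipping BV, giving 51% + 9% = 60%.
By spousal attribution (R2), Noor Moreau is treated as also owning Nadia Moreau's interest in Beacon Textiles S.p.A, giving 18% + 19% = 37%.
By spousal attribution (R2), Noor Moreau is treated as owning Nadia Moreau's 11% interest in Larkspur Pharma AG.
Chain via Vantage Shipping BV → Wildmere Capital LLC → Redpoint Industries Corp. (R1): 60% × 29% × 48% × 16% = 1.33632% of Larkspur Pharma AG.
Chain via Beacon Textiles S.p.A. → Ridgefield Ventures LLC → Brightpath Holdings Ltd (R1): 37% × 45% × 23% × 11% = 0.421245% of Larkspur Pharma AG.
Direct interest in Larkspur Pharma AG: 11%.
Aggregating (R3): 1.33632% + 0.421245% + 11% = 12.757565%.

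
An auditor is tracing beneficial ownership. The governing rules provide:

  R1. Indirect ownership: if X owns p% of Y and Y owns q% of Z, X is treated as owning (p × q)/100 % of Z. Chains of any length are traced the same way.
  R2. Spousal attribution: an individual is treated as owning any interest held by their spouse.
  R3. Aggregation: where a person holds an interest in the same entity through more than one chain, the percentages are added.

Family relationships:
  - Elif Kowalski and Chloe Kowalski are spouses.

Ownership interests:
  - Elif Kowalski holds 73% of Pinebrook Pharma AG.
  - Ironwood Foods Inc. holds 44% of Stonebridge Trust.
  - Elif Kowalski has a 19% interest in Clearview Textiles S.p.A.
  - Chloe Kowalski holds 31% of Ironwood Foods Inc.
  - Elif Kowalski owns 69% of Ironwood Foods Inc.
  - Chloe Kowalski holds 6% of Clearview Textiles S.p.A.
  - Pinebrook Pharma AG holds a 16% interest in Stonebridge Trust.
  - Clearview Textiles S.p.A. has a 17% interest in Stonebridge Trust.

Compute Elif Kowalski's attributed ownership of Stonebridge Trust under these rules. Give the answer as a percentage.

By spousal attribution (R2), Elif Kowalski is treated as also owning Chloe Kowalski's interest in Ironwood Foods Inc, giving 69% + 31% = 100%.
By spousal attribution (R2), Elif Kowalski is treated as also owning Chloe Kowalski's interest in Clearview Textiles S.p.A, giving 19% + 6% = 25%.
Chain via Pinebrook Pharma AG (R1): 73% × 16% = 11.68% of Stonebridge Trust.
Chain via Ironwood Foods Inc. (R1): 100% × 44% = 44% of Stonebridge Trust.
Chain via Clearview Textiles S.p.A. (R1): 25% × 17% = 4.25% of Stonebridge Trust.
Aggregating (R3): 11.68% + 44% + 4.25% = 59.93%.

59.93%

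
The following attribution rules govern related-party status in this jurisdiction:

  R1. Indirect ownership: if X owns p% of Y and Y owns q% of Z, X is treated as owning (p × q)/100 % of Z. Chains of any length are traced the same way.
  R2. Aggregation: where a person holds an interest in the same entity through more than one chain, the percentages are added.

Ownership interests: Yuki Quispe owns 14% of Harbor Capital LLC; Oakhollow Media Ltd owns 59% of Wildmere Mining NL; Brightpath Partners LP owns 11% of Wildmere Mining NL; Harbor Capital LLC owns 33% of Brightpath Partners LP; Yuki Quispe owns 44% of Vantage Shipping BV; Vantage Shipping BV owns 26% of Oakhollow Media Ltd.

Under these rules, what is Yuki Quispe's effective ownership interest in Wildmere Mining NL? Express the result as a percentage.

7.2578%

Chain via Harbor Capital LLC → Brightpath Partners LP (R1): 14% × 33% × 11% = 0.5082% of Wildmere Mining NL.
Chain via Vantage Shipping BV → Oakhollow Media Ltd (R1): 44% × 26% × 59% = 6.7496% of Wildmere Mining NL.
Aggregating (R2): 0.5082% + 6.7496% = 7.2578%.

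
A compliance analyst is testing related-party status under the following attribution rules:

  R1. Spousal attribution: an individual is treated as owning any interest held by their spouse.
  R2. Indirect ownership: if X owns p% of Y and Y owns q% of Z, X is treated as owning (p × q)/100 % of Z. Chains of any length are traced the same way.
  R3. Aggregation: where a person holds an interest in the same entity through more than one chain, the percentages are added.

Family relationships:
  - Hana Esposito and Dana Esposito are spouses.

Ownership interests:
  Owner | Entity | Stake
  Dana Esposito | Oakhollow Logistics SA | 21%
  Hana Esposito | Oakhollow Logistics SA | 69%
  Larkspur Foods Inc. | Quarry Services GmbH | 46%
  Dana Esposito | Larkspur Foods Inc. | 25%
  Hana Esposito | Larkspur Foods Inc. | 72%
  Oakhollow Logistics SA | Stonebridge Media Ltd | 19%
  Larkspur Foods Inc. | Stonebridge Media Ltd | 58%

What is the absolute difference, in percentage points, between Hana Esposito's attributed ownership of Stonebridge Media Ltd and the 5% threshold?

By spousal attribution (R1), Hana Esposito is treated as also owning Dana Esposito's interest in Larkspur Foods Inc, giving 72% + 25% = 97%.
By spousal attribution (R1), Hana Esposito is treated as also owning Dana Esposito's interest in Oakhollow Logistics SA, giving 69% + 21% = 90%.
Chain via Larkspur Foods Inc. (R2): 97% × 58% = 56.26% of Stonebridge Media Ltd.
Chain via Oakhollow Logistics SA (R2): 90% × 19% = 17.1% of Stonebridge Media Ltd.
Aggregating (R3): 56.26% + 17.1% = 73.36%.
73.36% exceeds the 5% threshold by 68.36 percentage points.

68.36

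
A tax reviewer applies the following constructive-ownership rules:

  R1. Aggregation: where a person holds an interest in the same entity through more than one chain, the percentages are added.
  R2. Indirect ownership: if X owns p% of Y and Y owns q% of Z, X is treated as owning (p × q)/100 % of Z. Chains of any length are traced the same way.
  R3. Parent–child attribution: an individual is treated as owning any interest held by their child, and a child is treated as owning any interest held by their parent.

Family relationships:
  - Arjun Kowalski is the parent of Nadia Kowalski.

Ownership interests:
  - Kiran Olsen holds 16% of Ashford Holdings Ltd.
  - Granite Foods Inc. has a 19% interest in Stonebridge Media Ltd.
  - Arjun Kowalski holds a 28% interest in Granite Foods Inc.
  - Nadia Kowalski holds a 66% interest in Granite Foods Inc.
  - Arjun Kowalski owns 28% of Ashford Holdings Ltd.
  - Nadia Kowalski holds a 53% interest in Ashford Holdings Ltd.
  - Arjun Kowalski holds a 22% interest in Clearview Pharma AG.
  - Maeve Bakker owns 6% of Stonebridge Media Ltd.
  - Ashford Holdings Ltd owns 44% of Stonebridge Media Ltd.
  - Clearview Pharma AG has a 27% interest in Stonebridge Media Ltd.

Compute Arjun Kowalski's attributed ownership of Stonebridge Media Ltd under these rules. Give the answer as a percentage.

By parent–child attribution (R3), Arjun Kowalski is treated as also owning Nadia Kowalski's interest in Granite Foods Inc, giving 28% + 66% = 94%.
By parent–child attribution (R3), Arjun Kowalski is treated as also owning Nadia Kowalski's interest in Ashford Holdings Ltd, giving 28% + 53% = 81%.
Chain via Clearview Pharma AG (R2): 22% × 27% = 5.94% of Stonebridge Media Ltd.
Chain via Granite Foods Inc. (R2): 94% × 19% = 17.86% of Stonebridge Media Ltd.
Chain via Ashford Holdings Ltd (R2): 81% × 44% = 35.64% of Stonebridge Media Ltd.
Aggregating (R1): 5.94% + 17.86% + 35.64% = 59.44%.

59.44%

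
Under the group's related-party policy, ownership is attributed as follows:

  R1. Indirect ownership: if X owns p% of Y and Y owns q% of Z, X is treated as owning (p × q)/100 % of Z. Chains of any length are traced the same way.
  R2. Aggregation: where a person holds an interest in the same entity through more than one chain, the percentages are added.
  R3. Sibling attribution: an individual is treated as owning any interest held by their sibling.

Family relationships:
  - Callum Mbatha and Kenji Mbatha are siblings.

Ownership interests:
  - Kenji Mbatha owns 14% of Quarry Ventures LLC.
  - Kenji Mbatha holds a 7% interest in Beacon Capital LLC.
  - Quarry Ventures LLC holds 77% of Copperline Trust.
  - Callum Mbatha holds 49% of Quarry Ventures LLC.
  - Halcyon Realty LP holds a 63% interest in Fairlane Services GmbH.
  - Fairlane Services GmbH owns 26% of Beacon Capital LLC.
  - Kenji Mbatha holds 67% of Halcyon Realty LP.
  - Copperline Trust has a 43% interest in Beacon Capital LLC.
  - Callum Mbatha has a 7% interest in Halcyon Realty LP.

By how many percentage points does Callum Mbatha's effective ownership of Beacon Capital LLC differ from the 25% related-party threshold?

By sibling attribution (R3), Callum Mbatha is treated as also owning Kenji Mbatha's interest in Quarry Ventures LLC, giving 49% + 14% = 63%.
By sibling attribution (R3), Callum Mbatha is treated as also owning Kenji Mbatha's interest in Halcyon Realty LP, giving 7% + 67% = 74%.
By sibling attribution (R3), Callum Mbatha is treated as owning Kenji Mbatha's 7% interest in Beacon Capital LLC.
Chain via Quarry Ventures LLC → Copperline Trust (R1): 63% × 77% × 43% = 20.8593% of Beacon Capital LLC.
Chain via Halcyon Realty LP → Fairlane Services GmbH (R1): 74% × 63% × 26% = 12.1212% of Beacon Capital LLC.
Direct interest in Beacon Capital LLC: 7%.
Aggregating (R2): 20.8593% + 12.1212% + 7% = 39.9805%.
39.9805% exceeds the 25% threshold by 14.9805 percentage points.

14.9805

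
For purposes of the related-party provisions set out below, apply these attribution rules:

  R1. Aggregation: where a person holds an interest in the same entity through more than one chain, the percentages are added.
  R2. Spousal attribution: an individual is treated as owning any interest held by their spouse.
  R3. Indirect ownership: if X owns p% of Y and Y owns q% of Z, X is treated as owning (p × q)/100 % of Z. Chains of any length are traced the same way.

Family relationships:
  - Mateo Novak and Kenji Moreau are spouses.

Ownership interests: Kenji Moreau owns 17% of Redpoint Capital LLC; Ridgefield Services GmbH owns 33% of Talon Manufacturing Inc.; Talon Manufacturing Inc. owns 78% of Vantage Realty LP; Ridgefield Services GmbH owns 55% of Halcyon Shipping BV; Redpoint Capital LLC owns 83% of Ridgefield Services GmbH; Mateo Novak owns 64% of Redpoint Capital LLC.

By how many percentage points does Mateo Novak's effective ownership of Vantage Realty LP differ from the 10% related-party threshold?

7.305002

By spousal attribution (R2), Mateo Novak is treated as also owning Kenji Moreau's interest in Redpoint Capital LLC, giving 64% + 17% = 81%.
Chain via Redpoint Capital LLC → Ridgefield Services GmbH → Talon Manufacturing Inc. (R3): 81% × 83% × 33% × 78% = 17.305002% of Vantage Realty LP.
17.305002% exceeds the 10% threshold by 7.305002 percentage points.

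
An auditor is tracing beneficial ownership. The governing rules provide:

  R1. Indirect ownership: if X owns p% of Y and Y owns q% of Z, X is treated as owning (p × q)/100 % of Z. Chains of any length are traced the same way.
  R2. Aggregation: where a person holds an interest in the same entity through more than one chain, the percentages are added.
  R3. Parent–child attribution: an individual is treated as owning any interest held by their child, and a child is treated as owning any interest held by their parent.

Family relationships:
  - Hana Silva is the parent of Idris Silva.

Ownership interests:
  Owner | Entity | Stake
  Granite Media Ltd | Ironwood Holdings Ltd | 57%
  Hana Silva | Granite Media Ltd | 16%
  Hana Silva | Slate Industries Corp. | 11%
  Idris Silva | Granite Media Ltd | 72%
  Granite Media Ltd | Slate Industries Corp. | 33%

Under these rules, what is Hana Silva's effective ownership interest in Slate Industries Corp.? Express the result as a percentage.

40.04%

By parent–child attribution (R3), Hana Silva is treated as also owning Idris Silva's interest in Granite Media Ltd, giving 16% + 72% = 88%.
Chain via Granite Media Ltd (R1): 88% × 33% = 29.04% of Slate Industries Corp.
Direct interest in Slate Industries Corp: 11%.
Aggregating (R2): 29.04% + 11% = 40.04%.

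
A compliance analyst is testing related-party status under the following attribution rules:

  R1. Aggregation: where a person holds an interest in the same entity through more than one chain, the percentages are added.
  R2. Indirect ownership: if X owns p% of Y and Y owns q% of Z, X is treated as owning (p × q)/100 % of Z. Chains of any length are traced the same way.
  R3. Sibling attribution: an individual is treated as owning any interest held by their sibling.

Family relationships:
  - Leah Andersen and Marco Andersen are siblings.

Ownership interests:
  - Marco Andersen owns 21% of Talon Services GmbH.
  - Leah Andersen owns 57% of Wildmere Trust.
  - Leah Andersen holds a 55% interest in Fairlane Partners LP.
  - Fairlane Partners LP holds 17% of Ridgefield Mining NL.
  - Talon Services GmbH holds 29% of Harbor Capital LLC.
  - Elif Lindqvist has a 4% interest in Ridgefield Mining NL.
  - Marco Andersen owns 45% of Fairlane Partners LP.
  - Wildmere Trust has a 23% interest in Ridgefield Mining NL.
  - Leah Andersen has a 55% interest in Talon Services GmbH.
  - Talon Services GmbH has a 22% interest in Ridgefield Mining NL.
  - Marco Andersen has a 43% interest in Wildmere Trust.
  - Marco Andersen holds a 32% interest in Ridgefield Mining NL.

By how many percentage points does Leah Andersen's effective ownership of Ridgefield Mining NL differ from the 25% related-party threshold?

63.72

By sibling attribution (R3), Leah Andersen is treated as also owning Marco Andersen's interest in Talon Services GmbH, giving 55% + 21% = 76%.
By sibling attribution (R3), Leah Andersen is treated as also owning Marco Andersen's interest in Fairlane Partners LP, giving 55% + 45% = 100%.
By sibling attribution (R3), Leah Andersen is treated as also owning Marco Andersen's interest in Wildmere Trust, giving 57% + 43% = 100%.
By sibling attribution (R3), Leah Andersen is treated as owning Marco Andersen's 32% interest in Ridgefield Mining NL.
Chain via Talon Services GmbH (R2): 76% × 22% = 16.72% of Ridgefield Mining NL.
Chain via Fairlane Partners LP (R2): 100% × 17% = 17% of Ridgefield Mining NL.
Chain via Wildmere Trust (R2): 100% × 23% = 23% of Ridgefield Mining NL.
Direct interest in Ridgefield Mining NL: 32%.
Aggregating (R1): 16.72% + 17% + 23% + 32% = 88.72%.
88.72% exceeds the 25% threshold by 63.72 percentage points.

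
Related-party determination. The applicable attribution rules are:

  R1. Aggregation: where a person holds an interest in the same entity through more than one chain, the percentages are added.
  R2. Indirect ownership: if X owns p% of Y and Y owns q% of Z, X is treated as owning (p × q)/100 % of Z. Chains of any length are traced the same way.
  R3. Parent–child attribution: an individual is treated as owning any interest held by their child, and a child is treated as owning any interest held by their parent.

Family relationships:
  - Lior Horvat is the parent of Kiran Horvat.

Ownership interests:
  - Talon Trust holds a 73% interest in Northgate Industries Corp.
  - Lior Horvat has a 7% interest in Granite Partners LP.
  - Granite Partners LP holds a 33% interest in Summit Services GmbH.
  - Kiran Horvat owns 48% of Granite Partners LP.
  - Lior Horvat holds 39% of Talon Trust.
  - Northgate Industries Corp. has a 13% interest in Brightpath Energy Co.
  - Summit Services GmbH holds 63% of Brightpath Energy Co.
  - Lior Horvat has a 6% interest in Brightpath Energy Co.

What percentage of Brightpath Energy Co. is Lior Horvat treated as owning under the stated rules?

By parent–child attribution (R3), Lior Horvat is treated as also owning Kiran Horvat's interest in Granite Partners LP, giving 7% + 48% = 55%.
Chain via Granite Partners LP → Summit Services GmbH (R2): 55% × 33% × 63% = 11.4345% of Brightpath Energy Co.
Chain via Talon Trust → Northgate Industries Corp. (R2): 39% × 73% × 13% = 3.7011% of Brightpath Energy Co.
Direct interest in Brightpath Energy Co: 6%.
Aggregating (R1): 11.4345% + 3.7011% + 6% = 21.1356%.

21.1356%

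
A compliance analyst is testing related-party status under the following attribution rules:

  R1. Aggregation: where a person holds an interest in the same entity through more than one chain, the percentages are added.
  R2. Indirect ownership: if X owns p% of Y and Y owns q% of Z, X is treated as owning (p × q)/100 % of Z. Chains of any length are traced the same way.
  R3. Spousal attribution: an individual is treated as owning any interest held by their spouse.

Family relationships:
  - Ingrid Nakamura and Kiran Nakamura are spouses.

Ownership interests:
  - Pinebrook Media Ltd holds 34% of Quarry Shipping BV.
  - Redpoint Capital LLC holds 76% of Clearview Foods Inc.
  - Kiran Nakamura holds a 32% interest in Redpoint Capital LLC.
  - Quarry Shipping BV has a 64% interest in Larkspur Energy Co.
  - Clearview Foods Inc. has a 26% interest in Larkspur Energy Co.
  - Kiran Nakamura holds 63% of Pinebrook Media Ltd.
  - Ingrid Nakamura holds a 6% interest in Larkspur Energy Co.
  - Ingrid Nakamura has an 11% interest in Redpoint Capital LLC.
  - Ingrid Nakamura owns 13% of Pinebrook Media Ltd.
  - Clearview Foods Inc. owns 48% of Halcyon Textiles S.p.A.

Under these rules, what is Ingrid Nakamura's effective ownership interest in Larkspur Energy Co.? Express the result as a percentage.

By spousal attribution (R3), Ingrid Nakamura is treated as also owning Kiran Nakamura's interest in Pinebrook Media Ltd, giving 13% + 63% = 76%.
By spousal attribution (R3), Ingrid Nakamura is treated as also owning Kiran Nakamura's interest in Redpoint Capital LLC, giving 11% + 32% = 43%.
Chain via Pinebrook Media Ltd → Quarry Shipping BV (R2): 76% × 34% × 64% = 16.5376% of Larkspur Energy Co.
Chain via Redpoint Capital LLC → Clearview Foods Inc. (R2): 43% × 76% × 26% = 8.4968% of Larkspur Energy Co.
Direct interest in Larkspur Energy Co: 6%.
Aggregating (R1): 16.5376% + 8.4968% + 6% = 31.0344%.

31.0344%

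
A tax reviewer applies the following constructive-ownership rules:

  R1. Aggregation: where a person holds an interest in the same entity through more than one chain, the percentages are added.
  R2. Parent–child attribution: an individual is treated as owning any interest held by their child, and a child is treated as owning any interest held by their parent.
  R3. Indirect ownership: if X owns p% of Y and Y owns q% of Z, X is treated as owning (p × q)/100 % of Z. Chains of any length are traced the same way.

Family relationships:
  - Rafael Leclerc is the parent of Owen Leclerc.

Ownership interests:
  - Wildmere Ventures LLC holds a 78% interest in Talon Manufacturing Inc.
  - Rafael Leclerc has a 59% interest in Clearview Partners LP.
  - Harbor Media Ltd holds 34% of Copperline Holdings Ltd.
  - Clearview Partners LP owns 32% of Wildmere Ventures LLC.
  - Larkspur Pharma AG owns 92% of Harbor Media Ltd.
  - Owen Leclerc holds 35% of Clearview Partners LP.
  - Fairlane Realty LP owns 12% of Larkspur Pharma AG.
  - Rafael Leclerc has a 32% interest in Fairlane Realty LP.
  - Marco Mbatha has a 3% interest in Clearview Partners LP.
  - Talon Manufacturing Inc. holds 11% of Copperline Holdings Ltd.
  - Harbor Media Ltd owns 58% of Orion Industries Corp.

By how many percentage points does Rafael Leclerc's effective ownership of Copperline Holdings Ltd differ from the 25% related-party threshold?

By parent–child attribution (R2), Rafael Leclerc is treated as also owning Owen Leclerc's interest in Clearview Partners LP, giving 59% + 35% = 94%.
Chain via Clearview Partners LP → Wildmere Ventures LLC → Talon Manufacturing Inc. (R3): 94% × 32% × 78% × 11% = 2.580864% of Copperline Holdings Ltd.
Chain via Fairlane Realty LP → Larkspur Pharma AG → Harbor Media Ltd (R3): 32% × 12% × 92% × 34% = 1.201152% of Copperline Holdings Ltd.
Aggregating (R1): 2.580864% + 1.201152% = 3.782016%.
3.782016% falls short of the 25% threshold by 21.217984 percentage points.

21.217984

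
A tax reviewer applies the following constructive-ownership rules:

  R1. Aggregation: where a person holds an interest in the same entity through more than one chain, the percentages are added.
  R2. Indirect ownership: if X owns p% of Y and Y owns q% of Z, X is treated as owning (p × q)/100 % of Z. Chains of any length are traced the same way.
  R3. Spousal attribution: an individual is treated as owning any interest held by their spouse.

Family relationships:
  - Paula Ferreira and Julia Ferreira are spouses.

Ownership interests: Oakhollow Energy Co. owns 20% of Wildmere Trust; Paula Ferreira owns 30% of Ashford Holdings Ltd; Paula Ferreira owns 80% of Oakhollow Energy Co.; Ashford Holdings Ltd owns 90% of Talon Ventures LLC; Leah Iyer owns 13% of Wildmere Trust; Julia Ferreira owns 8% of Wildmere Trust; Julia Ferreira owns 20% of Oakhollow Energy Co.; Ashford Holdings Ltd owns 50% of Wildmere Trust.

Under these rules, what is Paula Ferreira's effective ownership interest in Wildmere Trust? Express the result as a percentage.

By spousal attribution (R3), Paula Ferreira is treated as also owning Julia Ferreira's interest in Oakhollow Energy Co, giving 80% + 20% = 100%.
By spousal attribution (R3), Paula Ferreira is treated as owning Julia Ferreira's 8% interest in Wildmere Trust.
Chain via Ashford Holdings Ltd (R2): 30% × 50% = 15% of Wildmere Trust.
Chain via Oakhollow Energy Co. (R2): 100% × 20% = 20% of Wildmere Trust.
Direct interest in Wildmere Trust: 8%.
Aggregating (R1): 15% + 20% + 8% = 43%.

43%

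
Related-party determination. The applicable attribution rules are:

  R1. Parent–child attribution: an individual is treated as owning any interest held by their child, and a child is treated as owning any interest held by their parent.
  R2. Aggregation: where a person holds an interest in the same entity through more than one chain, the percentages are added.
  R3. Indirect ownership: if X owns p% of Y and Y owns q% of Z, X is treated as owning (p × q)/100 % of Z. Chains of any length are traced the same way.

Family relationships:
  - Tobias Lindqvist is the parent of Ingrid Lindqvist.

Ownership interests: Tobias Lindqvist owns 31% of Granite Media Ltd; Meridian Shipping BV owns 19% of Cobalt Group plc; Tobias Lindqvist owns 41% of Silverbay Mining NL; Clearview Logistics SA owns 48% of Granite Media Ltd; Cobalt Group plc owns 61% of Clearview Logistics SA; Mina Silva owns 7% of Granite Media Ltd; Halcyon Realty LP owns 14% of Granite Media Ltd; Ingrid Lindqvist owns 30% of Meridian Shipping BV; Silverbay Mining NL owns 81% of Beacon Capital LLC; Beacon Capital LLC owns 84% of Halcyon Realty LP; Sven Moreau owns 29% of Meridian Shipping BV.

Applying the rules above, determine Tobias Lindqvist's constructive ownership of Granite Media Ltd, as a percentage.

By parent–child attribution (R1), Tobias Lindqvist is treated as owning Ingrid Lindqvist's 30% interest in Meridian Shipping BV.
Chain via Silverbay Mining NL → Beacon Capital LLC → Halcyon Realty LP (R3): 41% × 81% × 84% × 14% = 3.905496% of Granite Media Ltd.
Direct interest in Granite Media Ltd: 31%.
Chain via Meridian Shipping BV → Cobalt Group plc → Clearview Logistics SA (R3): 30% × 19% × 61% × 48% = 1.66896% of Granite Media Ltd.
Aggregating (R2): 3.905496% + 31% + 1.66896% = 36.574456%.

36.574456%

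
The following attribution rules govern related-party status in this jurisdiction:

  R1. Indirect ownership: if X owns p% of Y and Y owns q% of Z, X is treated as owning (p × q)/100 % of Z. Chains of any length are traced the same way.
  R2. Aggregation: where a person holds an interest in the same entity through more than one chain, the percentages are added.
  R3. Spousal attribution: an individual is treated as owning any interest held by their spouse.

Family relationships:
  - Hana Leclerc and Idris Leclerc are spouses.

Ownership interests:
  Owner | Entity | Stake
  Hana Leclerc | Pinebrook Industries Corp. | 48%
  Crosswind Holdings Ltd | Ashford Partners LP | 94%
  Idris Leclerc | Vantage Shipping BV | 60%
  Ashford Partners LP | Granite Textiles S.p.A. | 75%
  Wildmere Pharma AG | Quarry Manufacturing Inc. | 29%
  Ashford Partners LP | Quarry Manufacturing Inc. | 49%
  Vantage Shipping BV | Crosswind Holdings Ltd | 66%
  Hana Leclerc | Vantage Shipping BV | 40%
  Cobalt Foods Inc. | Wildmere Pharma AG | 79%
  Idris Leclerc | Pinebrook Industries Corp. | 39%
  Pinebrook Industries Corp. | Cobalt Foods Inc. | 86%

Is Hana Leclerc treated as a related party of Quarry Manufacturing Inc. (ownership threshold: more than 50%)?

By spousal attribution (R3), Hana Leclerc is treated as also owning Idris Leclerc's interest in Pinebrook Industries Corp, giving 48% + 39% = 87%.
By spousal attribution (R3), Hana Leclerc is treated as also owning Idris Leclerc's interest in Vantage Shipping BV, giving 40% + 60% = 100%.
Chain via Pinebrook Industries Corp. → Cobalt Foods Inc. → Wildmere Pharma AG (R1): 87% × 86% × 79% × 29% = 17.141262% of Quarry Manufacturing Inc.
Chain via Vantage Shipping BV → Crosswind Holdings Ltd → Ashford Partners LP (R1): 100% × 66% × 94% × 49% = 30.3996% of Quarry Manufacturing Inc.
Aggregating (R2): 17.141262% + 30.3996% = 47.540862%.
47.540862% does not exceed the 50% threshold, so Hana is not a related party to Quarry Manufacturing Inc.

No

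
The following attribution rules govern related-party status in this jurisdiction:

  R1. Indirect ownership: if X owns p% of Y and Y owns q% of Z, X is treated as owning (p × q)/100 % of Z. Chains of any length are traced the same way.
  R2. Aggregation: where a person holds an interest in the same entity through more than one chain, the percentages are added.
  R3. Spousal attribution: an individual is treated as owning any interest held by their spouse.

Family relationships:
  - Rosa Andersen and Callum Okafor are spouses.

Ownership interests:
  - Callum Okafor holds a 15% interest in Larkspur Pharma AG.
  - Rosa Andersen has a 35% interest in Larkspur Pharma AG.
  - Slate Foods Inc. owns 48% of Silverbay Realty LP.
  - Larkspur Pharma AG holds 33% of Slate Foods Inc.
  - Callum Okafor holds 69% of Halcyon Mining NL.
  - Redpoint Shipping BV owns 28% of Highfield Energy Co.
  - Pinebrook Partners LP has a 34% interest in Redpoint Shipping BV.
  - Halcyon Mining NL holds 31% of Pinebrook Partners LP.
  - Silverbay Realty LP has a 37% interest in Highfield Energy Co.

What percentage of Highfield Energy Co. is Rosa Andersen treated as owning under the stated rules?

4.966728%

By spousal attribution (R3), Rosa Andersen is treated as also owning Callum Okafor's interest in Larkspur Pharma AG, giving 35% + 15% = 50%.
By spousal attribution (R3), Rosa Andersen is treated as owning Callum Okafor's 69% interest in Halcyon Mining NL.
Chain via Larkspur Pharma AG → Slate Foods Inc. → Silverbay Realty LP (R1): 50% × 33% × 48% × 37% = 2.9304% of Highfield Energy Co.
Chain via Halcyon Mining NL → Pinebrook Partners LP → Redpoint Shipping BV (R1): 69% × 31% × 34% × 28% = 2.036328% of Highfield Energy Co.
Aggregating (R2): 2.9304% + 2.036328% = 4.966728%.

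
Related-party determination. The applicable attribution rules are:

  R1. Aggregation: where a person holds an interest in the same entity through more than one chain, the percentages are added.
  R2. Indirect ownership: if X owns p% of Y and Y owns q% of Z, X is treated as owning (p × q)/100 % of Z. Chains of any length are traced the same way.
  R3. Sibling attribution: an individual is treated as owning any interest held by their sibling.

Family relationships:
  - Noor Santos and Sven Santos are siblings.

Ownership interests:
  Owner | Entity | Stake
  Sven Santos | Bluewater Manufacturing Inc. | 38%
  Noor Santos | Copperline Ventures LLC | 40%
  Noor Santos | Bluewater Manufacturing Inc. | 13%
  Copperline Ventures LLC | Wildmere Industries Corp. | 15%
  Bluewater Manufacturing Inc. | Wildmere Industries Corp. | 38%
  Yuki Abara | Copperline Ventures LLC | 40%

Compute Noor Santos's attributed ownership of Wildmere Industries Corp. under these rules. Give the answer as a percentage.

25.38%

By sibling attribution (R3), Noor Santos is treated as also owning Sven Santos's interest in Bluewater Manufacturing Inc, giving 13% + 38% = 51%.
Chain via Copperline Ventures LLC (R2): 40% × 15% = 6% of Wildmere Industries Corp.
Chain via Bluewater Manufacturing Inc. (R2): 51% × 38% = 19.38% of Wildmere Industries Corp.
Aggregating (R1): 6% + 19.38% = 25.38%.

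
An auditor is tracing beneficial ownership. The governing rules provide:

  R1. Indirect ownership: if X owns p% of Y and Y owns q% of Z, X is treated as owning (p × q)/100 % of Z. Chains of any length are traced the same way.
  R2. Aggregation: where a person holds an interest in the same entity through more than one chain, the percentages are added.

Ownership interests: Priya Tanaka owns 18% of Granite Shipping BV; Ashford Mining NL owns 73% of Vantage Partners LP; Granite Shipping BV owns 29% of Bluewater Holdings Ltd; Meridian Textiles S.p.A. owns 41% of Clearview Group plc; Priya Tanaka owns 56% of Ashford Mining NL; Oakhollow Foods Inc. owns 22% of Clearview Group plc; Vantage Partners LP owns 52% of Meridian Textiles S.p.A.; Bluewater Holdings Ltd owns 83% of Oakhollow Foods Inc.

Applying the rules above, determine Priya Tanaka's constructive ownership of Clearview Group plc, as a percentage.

9.668788%

Chain via Granite Shipping BV → Bluewater Holdings Ltd → Oakhollow Foods Inc. (R1): 18% × 29% × 83% × 22% = 0.953172% of Clearview Group plc.
Chain via Ashford Mining NL → Vantage Partners LP → Meridian Textiles S.p.A. (R1): 56% × 73% × 52% × 41% = 8.715616% of Clearview Group plc.
Aggregating (R2): 0.953172% + 8.715616% = 9.668788%.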